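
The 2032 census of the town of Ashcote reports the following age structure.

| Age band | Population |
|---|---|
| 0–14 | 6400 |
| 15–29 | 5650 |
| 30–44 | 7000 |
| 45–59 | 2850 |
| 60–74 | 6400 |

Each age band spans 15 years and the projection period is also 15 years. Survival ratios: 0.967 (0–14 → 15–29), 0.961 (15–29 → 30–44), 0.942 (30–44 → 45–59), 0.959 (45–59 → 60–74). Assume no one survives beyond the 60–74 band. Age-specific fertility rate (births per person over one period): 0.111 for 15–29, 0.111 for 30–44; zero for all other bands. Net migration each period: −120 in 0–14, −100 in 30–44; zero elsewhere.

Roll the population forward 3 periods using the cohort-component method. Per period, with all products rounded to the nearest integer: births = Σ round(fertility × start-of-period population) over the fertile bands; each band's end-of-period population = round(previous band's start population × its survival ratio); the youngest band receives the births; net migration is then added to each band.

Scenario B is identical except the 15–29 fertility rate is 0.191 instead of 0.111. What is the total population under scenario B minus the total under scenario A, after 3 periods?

1081

Numbering the groups 1..5 from youngest to oldest:
Period 1:
Births: 5650 * 0.111 = 627, 7000 * 0.111 = 777 — total 1404
Group 2: 6400 * 0.967 = 6189
Group 3: 5650 * 0.961 = 5430
Group 4: 7000 * 0.942 = 6594
Group 5: 2850 * 0.959 = 2733
Net migration: Group 1 − 120 → 1284; Group 3 − 100 → 5330
→ [1284, 6189, 5330, 6594, 2733]
Period 2:
Births: 6189 * 0.111 = 687, 5330 * 0.111 = 592 — total 1279
Group 2: 1284 * 0.967 = 1242
Group 3: 6189 * 0.961 = 5948
Group 4: 5330 * 0.942 = 5021
Group 5: 6594 * 0.959 = 6324
Net migration: Group 1 − 120 → 1159; Group 3 − 100 → 5848
→ [1159, 1242, 5848, 5021, 6324]
Period 3:
Births: 1242 * 0.111 = 138, 5848 * 0.111 = 649 — total 787
Group 2: 1159 * 0.967 = 1121
Group 3: 1242 * 0.961 = 1194
Group 4: 5848 * 0.942 = 5509
Group 5: 5021 * 0.959 = 4815
Net migration: Group 1 − 120 → 667; Group 3 − 100 → 1094
→ [667, 1121, 1094, 5509, 4815]
Scenario A total after 3 periods: 13206
Scenario B projection —
Period 1:
Births: 5650 * 0.191 = 1079, 7000 * 0.111 = 777 — total 1856
Group 2: 6400 * 0.967 = 6189
Group 3: 5650 * 0.961 = 5430
Group 4: 7000 * 0.942 = 6594
Group 5: 2850 * 0.959 = 2733
Net migration: Group 1 − 120 → 1736; Group 3 − 100 → 5330
→ [1736, 6189, 5330, 6594, 2733]
Period 2:
Births: 6189 * 0.191 = 1182, 5330 * 0.111 = 592 — total 1774
Group 2: 1736 * 0.967 = 1679
Group 3: 6189 * 0.961 = 5948
Group 4: 5330 * 0.942 = 5021
Group 5: 6594 * 0.959 = 6324
Net migration: Group 1 − 120 → 1654; Group 3 − 100 → 5848
→ [1654, 1679, 5848, 5021, 6324]
Period 3:
Births: 1679 * 0.191 = 321, 5848 * 0.111 = 649 — total 970
Group 2: 1654 * 0.967 = 1599
Group 3: 1679 * 0.961 = 1614
Group 4: 5848 * 0.942 = 5509
Group 5: 5021 * 0.959 = 4815
Net migration: Group 1 − 120 → 850; Group 3 − 100 → 1514
→ [850, 1599, 1514, 5509, 4815]
Scenario B total after 3 periods: 14287
Difference B − A = 14287 − 13206 = 1081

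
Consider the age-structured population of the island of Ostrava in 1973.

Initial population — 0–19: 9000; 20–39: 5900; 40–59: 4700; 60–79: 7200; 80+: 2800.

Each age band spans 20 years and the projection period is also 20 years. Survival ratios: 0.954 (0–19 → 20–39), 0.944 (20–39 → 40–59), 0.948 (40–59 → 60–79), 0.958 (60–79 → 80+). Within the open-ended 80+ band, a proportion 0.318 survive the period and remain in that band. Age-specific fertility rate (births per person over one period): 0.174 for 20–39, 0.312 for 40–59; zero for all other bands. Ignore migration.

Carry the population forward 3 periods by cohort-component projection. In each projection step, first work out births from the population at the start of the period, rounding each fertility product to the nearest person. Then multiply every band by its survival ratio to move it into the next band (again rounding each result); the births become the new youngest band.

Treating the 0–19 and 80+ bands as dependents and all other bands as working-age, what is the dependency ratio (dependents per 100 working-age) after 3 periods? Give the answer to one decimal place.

After projecting period 1:
Births: 5900 * 0.174 = 1027 ; 4700 * 0.312 = 1466 → 2493
20–39: 9000 * 0.954 = 8586
40–59: 5900 * 0.944 = 5570
60–79: 4700 * 0.948 = 4456
80+: 7200 * 0.958 + 2800 * 0.318 = 6898 + 890 = 7788
→ [2493, 8586, 5570, 4456, 7788]
After projecting period 2:
Births: 8586 * 0.174 = 1494 ; 5570 * 0.312 = 1738 → 3232
20–39: 2493 * 0.954 = 2378
40–59: 8586 * 0.944 = 8105
60–79: 5570 * 0.948 = 5280
80+: 4456 * 0.958 + 7788 * 0.318 = 4269 + 2477 = 6746
→ [3232, 2378, 8105, 5280, 6746]
After projecting period 3:
Births: 2378 * 0.174 = 414 ; 8105 * 0.312 = 2529 → 2943
20–39: 3232 * 0.954 = 3083
40–59: 2378 * 0.944 = 2245
60–79: 8105 * 0.948 = 7684
80+: 5280 * 0.958 + 6746 * 0.318 = 5058 + 2145 = 7203
→ [2943, 3083, 2245, 7684, 7203]
Dependents (band 0–19 + band 80+) = 2943 + 7203 = 10146; working-age = 13012; ratio = 10146/13012 × 100 = 78.0

78.0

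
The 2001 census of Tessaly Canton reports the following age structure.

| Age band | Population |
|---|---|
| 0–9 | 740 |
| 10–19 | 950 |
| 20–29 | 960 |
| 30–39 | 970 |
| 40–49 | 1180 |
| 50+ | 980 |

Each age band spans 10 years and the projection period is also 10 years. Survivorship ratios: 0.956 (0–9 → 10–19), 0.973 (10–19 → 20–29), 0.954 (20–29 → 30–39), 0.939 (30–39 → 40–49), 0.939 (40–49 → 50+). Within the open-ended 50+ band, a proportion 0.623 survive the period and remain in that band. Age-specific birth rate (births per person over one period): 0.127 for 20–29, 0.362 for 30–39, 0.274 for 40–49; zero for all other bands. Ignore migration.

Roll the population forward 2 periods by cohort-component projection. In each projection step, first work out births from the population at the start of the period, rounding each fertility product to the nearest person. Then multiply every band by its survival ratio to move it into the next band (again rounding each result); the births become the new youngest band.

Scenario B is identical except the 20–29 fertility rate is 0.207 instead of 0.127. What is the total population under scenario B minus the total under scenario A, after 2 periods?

148

Let band 1 be 0–9 through band 6 = 50+.
— Period 1 —
Births: 960 × 0.127 = 122 ; 970 × 0.362 = 351 ; 1180 × 0.274 = 323 ⇒ total 796
Band 2: 740 × 0.956 = 707
Band 3: 950 × 0.973 = 924
Band 4: 960 × 0.954 = 916
Band 5: 970 × 0.939 = 911
Band 6: 1180 × 0.939 + 980 × 0.623 = 1108 + 611 = 1719
End of period: [796, 707, 924, 916, 911, 1719]
— Period 2 —
Births: 924 × 0.127 = 117 ; 916 × 0.362 = 332 ; 911 × 0.274 = 250 ⇒ total 699
Band 2: 796 × 0.956 = 761
Band 3: 707 × 0.973 = 688
Band 4: 924 × 0.954 = 881
Band 5: 916 × 0.939 = 860
Band 6: 911 × 0.939 + 1719 × 0.623 = 855 + 1071 = 1926
End of period: [699, 761, 688, 881, 860, 1926]
Scenario A total after 2 periods: 5815
Scenario B projection —
— Period 1 —
Births: 960 × 0.207 = 199 ; 970 × 0.362 = 351 ; 1180 × 0.274 = 323 ⇒ total 873
Band 2: 740 × 0.956 = 707
Band 3: 950 × 0.973 = 924
Band 4: 960 × 0.954 = 916
Band 5: 970 × 0.939 = 911
Band 6: 1180 × 0.939 + 980 × 0.623 = 1108 + 611 = 1719
End of period: [873, 707, 924, 916, 911, 1719]
— Period 2 —
Births: 924 × 0.207 = 191 ; 916 × 0.362 = 332 ; 911 × 0.274 = 250 ⇒ total 773
Band 2: 873 × 0.956 = 835
Band 3: 707 × 0.973 = 688
Band 4: 924 × 0.954 = 881
Band 5: 916 × 0.939 = 860
Band 6: 911 × 0.939 + 1719 × 0.623 = 855 + 1071 = 1926
End of period: [773, 835, 688, 881, 860, 1926]
Scenario B total after 2 periods: 5963
Difference B − A = 5963 − 5815 = 148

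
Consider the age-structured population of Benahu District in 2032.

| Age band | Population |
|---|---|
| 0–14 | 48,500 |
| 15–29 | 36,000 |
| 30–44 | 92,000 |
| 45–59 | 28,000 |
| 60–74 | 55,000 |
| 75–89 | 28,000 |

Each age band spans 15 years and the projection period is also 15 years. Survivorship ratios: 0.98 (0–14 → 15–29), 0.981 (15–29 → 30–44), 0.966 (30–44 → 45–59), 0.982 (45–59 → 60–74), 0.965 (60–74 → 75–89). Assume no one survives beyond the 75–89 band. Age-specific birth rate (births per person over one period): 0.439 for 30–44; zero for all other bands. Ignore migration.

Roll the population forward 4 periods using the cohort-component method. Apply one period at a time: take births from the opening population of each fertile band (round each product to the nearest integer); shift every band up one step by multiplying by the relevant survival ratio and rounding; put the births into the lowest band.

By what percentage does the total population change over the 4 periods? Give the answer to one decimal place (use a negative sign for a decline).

-42.2

Period 1:
Births: 92000 * 0.439 = 40388
15–29: 48500 * 0.98 = 47530
30–44: 36000 * 0.981 = 35316
45–59: 92000 * 0.966 = 88872
60–74: 28000 * 0.982 = 27496
75–89: 55000 * 0.965 = 53075
End of period: [40388, 47530, 35316, 88872, 27496, 53075]
Period 2:
Births: 35316 * 0.439 = 15504
15–29: 40388 * 0.98 = 39580
30–44: 47530 * 0.981 = 46627
45–59: 35316 * 0.966 = 34115
60–74: 88872 * 0.982 = 87272
75–89: 27496 * 0.965 = 26534
End of period: [15504, 39580, 46627, 34115, 87272, 26534]
Period 3:
Births: 46627 * 0.439 = 20469
15–29: 15504 * 0.98 = 15194
30–44: 39580 * 0.981 = 38828
45–59: 46627 * 0.966 = 45042
60–74: 34115 * 0.982 = 33501
75–89: 87272 * 0.965 = 84217
End of period: [20469, 15194, 38828, 45042, 33501, 84217]
Period 4:
Births: 38828 * 0.439 = 17045
15–29: 20469 * 0.98 = 20060
30–44: 15194 * 0.981 = 14905
45–59: 38828 * 0.966 = 37508
60–74: 45042 * 0.982 = 44231
75–89: 33501 * 0.965 = 32328
End of period: [17045, 20060, 14905, 37508, 44231, 32328]
Total: 287500 → 166077; change = -121423; percentage change = -42.2%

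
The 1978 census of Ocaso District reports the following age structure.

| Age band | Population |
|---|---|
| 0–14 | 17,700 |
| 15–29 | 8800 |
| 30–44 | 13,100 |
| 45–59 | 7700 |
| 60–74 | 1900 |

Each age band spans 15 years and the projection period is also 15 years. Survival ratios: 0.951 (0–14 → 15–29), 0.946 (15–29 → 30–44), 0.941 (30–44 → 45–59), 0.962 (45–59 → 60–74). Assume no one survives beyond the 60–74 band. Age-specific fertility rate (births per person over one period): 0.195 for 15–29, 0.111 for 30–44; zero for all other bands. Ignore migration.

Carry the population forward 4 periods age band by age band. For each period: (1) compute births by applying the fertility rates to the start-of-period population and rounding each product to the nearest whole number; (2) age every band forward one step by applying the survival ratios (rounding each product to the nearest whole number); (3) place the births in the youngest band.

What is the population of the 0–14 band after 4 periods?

1097

Numbering the groups 1..5 from youngest to oldest:
After projecting period 1:
Births: 8800 * 0.195 = 1716  |  13100 * 0.111 = 1454 — total 3170
Group 2: 17700 * 0.951 = 16833
Group 3: 8800 * 0.946 = 8325
Group 4: 13100 * 0.941 = 12327
Group 5: 7700 * 0.962 = 7407
Giving 3170 / 16833 / 8325 / 12327 / 7407.
After projecting period 2:
Births: 16833 * 0.195 = 3282  |  8325 * 0.111 = 924 — total 4206
Group 2: 3170 * 0.951 = 3015
Group 3: 16833 * 0.946 = 15924
Group 4: 8325 * 0.941 = 7834
Group 5: 12327 * 0.962 = 11859
Giving 4206 / 3015 / 15924 / 7834 / 11859.
After projecting period 3:
Births: 3015 * 0.195 = 588  |  15924 * 0.111 = 1768 — total 2356
Group 2: 4206 * 0.951 = 4000
Group 3: 3015 * 0.946 = 2852
Group 4: 15924 * 0.941 = 14984
Group 5: 7834 * 0.962 = 7536
Giving 2356 / 4000 / 2852 / 14984 / 7536.
After projecting period 4:
Births: 4000 * 0.195 = 780  |  2852 * 0.111 = 317 — total 1097
Group 2: 2356 * 0.951 = 2241
Group 3: 4000 * 0.946 = 3784
Group 4: 2852 * 0.941 = 2684
Group 5: 14984 * 0.962 = 14415
Giving 1097 / 2241 / 3784 / 2684 / 14415.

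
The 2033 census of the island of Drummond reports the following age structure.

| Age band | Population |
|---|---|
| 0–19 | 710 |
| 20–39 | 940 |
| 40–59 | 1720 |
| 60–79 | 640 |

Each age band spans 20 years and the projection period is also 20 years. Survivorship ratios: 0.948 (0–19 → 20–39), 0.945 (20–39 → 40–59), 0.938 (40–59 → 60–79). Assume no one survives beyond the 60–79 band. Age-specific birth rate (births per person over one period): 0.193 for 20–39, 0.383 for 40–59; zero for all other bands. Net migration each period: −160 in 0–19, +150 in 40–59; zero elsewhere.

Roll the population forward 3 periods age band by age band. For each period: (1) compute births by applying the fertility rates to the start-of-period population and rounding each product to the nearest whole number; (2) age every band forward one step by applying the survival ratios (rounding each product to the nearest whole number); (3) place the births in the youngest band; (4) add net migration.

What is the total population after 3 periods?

2111

Period 1:
Births: 940 × 0.193 = 181 ; 1720 × 0.383 = 659 ⇒ total 840
20–39: 710 × 0.948 = 673
40–59: 940 × 0.945 = 888
60–79: 1720 × 0.938 = 1613
Net migration: 0–19 − 160 → 680; 40–59 + 150 → 1038
Population now: 0–19=680, 20–39=673, 40–59=1038, 60–79=1613
Period 2:
Births: 673 × 0.193 = 130 ; 1038 × 0.383 = 398 ⇒ total 528
20–39: 680 × 0.948 = 645
40–59: 673 × 0.945 = 636
60–79: 1038 × 0.938 = 974
Net migration: 0–19 − 160 → 368; 40–59 + 150 → 786
Population now: 0–19=368, 20–39=645, 40–59=786, 60–79=974
Period 3:
Births: 645 × 0.193 = 124 ; 786 × 0.383 = 301 ⇒ total 425
20–39: 368 × 0.948 = 349
40–59: 645 × 0.945 = 610
60–79: 786 × 0.938 = 737
Net migration: 0–19 − 160 → 265; 40–59 + 150 → 760
Population now: 0–19=265, 20–39=349, 40–59=760, 60–79=737
Total after period 3: 265 + 349 + 760 + 737 = 2111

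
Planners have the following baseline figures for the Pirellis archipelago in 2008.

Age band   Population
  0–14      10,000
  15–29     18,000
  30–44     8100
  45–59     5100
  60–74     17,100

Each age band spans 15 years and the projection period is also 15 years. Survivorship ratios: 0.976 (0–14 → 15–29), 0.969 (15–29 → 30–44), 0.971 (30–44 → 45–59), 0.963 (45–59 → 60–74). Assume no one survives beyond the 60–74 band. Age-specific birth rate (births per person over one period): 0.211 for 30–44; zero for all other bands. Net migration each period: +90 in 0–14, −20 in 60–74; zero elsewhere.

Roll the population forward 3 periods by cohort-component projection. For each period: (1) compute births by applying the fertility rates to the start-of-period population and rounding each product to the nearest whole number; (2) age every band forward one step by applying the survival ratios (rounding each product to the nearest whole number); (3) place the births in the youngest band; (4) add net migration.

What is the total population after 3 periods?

32939

Numbering the bands 1..5 from youngest to oldest:
Period 1:
Births: 8100 × 0.211 = 1709
Band 2: 10000 × 0.976 = 9760
Band 3: 18000 × 0.969 = 17442
Band 4: 8100 × 0.971 = 7865
Band 5: 5100 × 0.963 = 4911
Net migration: Band 1 + 90 → 1799; Band 5 − 20 → 4891
End of period: [1799, 9760, 17442, 7865, 4891]
Period 2:
Births: 17442 × 0.211 = 3680
Band 2: 1799 × 0.976 = 1756
Band 3: 9760 × 0.969 = 9457
Band 4: 17442 × 0.971 = 16936
Band 5: 7865 × 0.963 = 7574
Net migration: Band 1 + 90 → 3770; Band 5 − 20 → 7554
End of period: [3770, 1756, 9457, 16936, 7554]
Period 3:
Births: 9457 × 0.211 = 1995
Band 2: 3770 × 0.976 = 3680
Band 3: 1756 × 0.969 = 1702
Band 4: 9457 × 0.971 = 9183
Band 5: 16936 × 0.963 = 16309
Net migration: Band 1 + 90 → 2085; Band 5 − 20 → 16289
End of period: [2085, 3680, 1702, 9183, 16289]
Total after period 3: 2085 + 3680 + 1702 + 9183 + 16289 = 32939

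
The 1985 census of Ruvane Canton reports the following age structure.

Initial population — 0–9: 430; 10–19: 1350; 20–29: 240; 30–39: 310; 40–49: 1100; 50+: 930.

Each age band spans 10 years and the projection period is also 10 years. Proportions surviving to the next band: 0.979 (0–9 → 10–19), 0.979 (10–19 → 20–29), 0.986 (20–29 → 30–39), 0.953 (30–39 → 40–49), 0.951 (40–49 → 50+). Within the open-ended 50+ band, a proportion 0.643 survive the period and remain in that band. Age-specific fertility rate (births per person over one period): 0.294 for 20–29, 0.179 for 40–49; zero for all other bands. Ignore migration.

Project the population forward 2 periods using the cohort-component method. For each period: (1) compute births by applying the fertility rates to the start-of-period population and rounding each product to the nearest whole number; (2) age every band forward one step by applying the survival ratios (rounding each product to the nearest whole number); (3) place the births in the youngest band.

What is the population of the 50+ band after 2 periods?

1338

Numbering the bands 1..6 from youngest to oldest:
[period 1]
Births: 240 * 0.294 = 71 ; 1100 * 0.179 = 197 → total 268
Band 2: 430 * 0.979 = 421
Band 3: 1350 * 0.979 = 1322
Band 4: 240 * 0.986 = 237
Band 5: 310 * 0.953 = 295
Band 6: 1100 * 0.951 + 930 * 0.643 = 1046 + 598 = 1644
→ [268, 421, 1322, 237, 295, 1644]
[period 2]
Births: 1322 * 0.294 = 389 ; 295 * 0.179 = 53 → total 442
Band 2: 268 * 0.979 = 262
Band 3: 421 * 0.979 = 412
Band 4: 1322 * 0.986 = 1303
Band 5: 237 * 0.953 = 226
Band 6: 295 * 0.951 + 1644 * 0.643 = 281 + 1057 = 1338
→ [442, 262, 412, 1303, 226, 1338]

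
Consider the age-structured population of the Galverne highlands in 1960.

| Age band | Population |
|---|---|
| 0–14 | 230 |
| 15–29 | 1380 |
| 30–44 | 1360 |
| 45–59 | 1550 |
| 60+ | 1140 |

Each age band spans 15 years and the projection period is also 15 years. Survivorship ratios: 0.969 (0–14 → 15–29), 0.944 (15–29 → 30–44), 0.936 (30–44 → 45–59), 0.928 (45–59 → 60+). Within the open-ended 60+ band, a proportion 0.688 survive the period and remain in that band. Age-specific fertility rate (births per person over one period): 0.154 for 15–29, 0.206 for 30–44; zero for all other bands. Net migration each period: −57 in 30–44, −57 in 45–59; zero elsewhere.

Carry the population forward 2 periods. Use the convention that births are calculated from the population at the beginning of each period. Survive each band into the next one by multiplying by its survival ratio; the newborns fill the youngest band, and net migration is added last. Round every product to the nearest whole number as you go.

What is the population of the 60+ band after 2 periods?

Numbering the bands 1..5 from youngest to oldest:
Period 1:
Births: 1380 × 0.154 = 213 ; 1360 × 0.206 = 280 — total 493
Band 2: 230 × 0.969 = 223
Band 3: 1380 × 0.944 = 1303
Band 4: 1360 × 0.936 = 1273
Band 5: 1550 × 0.928 + 1140 × 0.688 = 1438 + 784 = 2222
Net migration: Band 3 − 57 → 1246; Band 4 − 57 → 1216
End of period: [493, 223, 1246, 1216, 2222]
Period 2:
Births: 223 × 0.154 = 34 ; 1246 × 0.206 = 257 — total 291
Band 2: 493 × 0.969 = 478
Band 3: 223 × 0.944 = 211
Band 4: 1246 × 0.936 = 1166
Band 5: 1216 × 0.928 + 2222 × 0.688 = 1128 + 1529 = 2657
Net migration: Band 3 − 57 → 154; Band 4 − 57 → 1109
End of period: [291, 478, 154, 1109, 2657]

2657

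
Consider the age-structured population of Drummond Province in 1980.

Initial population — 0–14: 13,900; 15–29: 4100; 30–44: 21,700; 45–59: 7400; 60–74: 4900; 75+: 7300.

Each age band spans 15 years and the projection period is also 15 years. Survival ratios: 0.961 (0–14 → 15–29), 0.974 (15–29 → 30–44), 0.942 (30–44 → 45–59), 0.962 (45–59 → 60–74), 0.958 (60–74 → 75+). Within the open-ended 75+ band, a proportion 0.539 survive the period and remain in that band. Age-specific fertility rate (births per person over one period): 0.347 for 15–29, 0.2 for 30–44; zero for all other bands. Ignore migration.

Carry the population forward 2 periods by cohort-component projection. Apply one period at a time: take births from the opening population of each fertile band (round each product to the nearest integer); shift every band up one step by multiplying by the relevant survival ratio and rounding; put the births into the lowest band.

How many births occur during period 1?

(Groups numbered youngest = 1 to oldest = 6.)
After projecting period 1:
Births: 4100 * 0.347 = 1423, 21700 * 0.2 = 4340 ⇒ total 5763
Group 2: 13900 * 0.961 = 13358
Group 3: 4100 * 0.974 = 3993
Group 4: 21700 * 0.942 = 20441
Group 5: 7400 * 0.962 = 7119
Group 6: 4900 * 0.958 + 7300 * 0.539 = 4694 + 3935 = 8629
Giving 5763 / 13358 / 3993 / 20441 / 7119 / 8629.

5763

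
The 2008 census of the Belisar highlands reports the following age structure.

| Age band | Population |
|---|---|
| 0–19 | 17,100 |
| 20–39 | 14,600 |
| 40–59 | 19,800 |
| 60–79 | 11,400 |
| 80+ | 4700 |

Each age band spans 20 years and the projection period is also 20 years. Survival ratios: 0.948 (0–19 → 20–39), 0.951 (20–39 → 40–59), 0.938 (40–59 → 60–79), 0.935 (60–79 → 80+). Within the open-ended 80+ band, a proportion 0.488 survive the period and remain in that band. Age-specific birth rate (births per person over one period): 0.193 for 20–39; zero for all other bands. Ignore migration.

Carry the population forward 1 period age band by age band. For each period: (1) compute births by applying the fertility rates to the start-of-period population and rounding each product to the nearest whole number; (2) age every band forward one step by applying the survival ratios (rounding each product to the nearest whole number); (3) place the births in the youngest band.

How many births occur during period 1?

Period 1:
Births: 14600 × 0.193 = 2818
20–39: 17100 × 0.948 = 16211
40–59: 14600 × 0.951 = 13885
60–79: 19800 × 0.938 = 18572
80+: 11400 × 0.935 + 4700 × 0.488 = 10659 + 2294 = 12953
End of period: [2818, 16211, 13885, 18572, 12953]

2818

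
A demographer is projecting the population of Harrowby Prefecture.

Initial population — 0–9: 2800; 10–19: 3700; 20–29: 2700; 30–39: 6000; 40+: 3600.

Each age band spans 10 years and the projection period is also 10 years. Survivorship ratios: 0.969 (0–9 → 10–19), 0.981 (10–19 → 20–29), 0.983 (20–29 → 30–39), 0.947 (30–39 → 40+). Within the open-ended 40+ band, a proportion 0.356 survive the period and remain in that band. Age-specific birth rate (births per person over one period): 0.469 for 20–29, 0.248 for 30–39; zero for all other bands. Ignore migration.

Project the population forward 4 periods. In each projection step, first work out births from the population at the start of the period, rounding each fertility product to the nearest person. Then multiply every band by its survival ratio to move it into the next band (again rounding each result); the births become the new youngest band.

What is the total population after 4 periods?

13074

Period 1:
Births: 2700 * 0.469 = 1266  |  6000 * 0.248 = 1488 — total 2754
10–19: 2800 * 0.969 = 2713
20–29: 3700 * 0.981 = 3630
30–39: 2700 * 0.983 = 2654
40+: 6000 * 0.947 + 3600 * 0.356 = 5682 + 1282 = 6964
Population now: 0–9=2754, 10–19=2713, 20–29=3630, 30–39=2654, 40+=6964
Period 2:
Births: 3630 * 0.469 = 1702  |  2654 * 0.248 = 658 — total 2360
10–19: 2754 * 0.969 = 2669
20–29: 2713 * 0.981 = 2661
30–39: 3630 * 0.983 = 3568
40+: 2654 * 0.947 + 6964 * 0.356 = 2513 + 2479 = 4992
Population now: 0–9=2360, 10–19=2669, 20–29=2661, 30–39=3568, 40+=4992
Period 3:
Births: 2661 * 0.469 = 1248  |  3568 * 0.248 = 885 — total 2133
10–19: 2360 * 0.969 = 2287
20–29: 2669 * 0.981 = 2618
30–39: 2661 * 0.983 = 2616
40+: 3568 * 0.947 + 4992 * 0.356 = 3379 + 1777 = 5156
Population now: 0–9=2133, 10–19=2287, 20–29=2618, 30–39=2616, 40+=5156
Period 4:
Births: 2618 * 0.469 = 1228  |  2616 * 0.248 = 649 — total 1877
10–19: 2133 * 0.969 = 2067
20–29: 2287 * 0.981 = 2244
30–39: 2618 * 0.983 = 2573
40+: 2616 * 0.947 + 5156 * 0.356 = 2477 + 1836 = 4313
Population now: 0–9=1877, 10–19=2067, 20–29=2244, 30–39=2573, 40+=4313
Total after period 4: 1877 + 2067 + 2244 + 2573 + 4313 = 13074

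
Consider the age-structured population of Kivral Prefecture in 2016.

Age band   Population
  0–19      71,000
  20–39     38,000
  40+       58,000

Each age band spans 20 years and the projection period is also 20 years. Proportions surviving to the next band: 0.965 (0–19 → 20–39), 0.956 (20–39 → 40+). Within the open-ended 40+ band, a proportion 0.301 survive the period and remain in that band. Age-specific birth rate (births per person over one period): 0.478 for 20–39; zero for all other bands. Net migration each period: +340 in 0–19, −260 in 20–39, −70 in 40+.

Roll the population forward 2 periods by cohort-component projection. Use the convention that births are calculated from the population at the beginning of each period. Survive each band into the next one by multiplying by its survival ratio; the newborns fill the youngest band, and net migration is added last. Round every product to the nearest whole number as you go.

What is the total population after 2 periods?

131913

Call the groups 1 to 3, youngest first.
After projecting period 1:
Births: 38000 × 0.478 = 18164
Group 2: 71000 × 0.965 = 68515
Group 3: 38000 × 0.956 + 58000 × 0.301 = 36328 + 17458 = 53786
Net migration: Group 1 + 340 → 18504; Group 2 − 260 → 68255; Group 3 − 70 → 53716
Population now: 0–19=18504, 20–39=68255, 40+=53716
After projecting period 2:
Births: 68255 × 0.478 = 32626
Group 2: 18504 × 0.965 = 17856
Group 3: 68255 × 0.956 + 53716 × 0.301 = 65252 + 16169 = 81421
Net migration: Group 1 + 340 → 32966; Group 2 − 260 → 17596; Group 3 − 70 → 81351
Population now: 0–19=32966, 20–39=17596, 40+=81351
Total after period 2: 32966 + 17596 + 81351 = 131913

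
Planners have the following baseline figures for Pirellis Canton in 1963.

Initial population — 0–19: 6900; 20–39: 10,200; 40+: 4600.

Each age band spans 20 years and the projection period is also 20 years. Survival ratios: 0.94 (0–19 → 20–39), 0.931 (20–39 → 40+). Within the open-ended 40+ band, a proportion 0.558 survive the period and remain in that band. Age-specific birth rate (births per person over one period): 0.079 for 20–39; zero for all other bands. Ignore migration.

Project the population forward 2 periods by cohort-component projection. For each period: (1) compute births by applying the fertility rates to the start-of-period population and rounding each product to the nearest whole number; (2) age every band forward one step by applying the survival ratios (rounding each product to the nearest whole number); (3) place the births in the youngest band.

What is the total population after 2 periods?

Call the groups 1 to 3, youngest first.
After projecting period 1:
Births: 10200 × 0.079 = 806
Group 2: 6900 × 0.94 = 6486
Group 3: 10200 × 0.931 + 4600 × 0.558 = 9496 + 2567 = 12063
Population now: 0–19=806, 20–39=6486, 40+=12063
After projecting period 2:
Births: 6486 × 0.079 = 512
Group 2: 806 × 0.94 = 758
Group 3: 6486 × 0.931 + 12063 × 0.558 = 6038 + 6731 = 12769
Population now: 0–19=512, 20–39=758, 40+=12769
Total after period 2: 512 + 758 + 12769 = 14039

14039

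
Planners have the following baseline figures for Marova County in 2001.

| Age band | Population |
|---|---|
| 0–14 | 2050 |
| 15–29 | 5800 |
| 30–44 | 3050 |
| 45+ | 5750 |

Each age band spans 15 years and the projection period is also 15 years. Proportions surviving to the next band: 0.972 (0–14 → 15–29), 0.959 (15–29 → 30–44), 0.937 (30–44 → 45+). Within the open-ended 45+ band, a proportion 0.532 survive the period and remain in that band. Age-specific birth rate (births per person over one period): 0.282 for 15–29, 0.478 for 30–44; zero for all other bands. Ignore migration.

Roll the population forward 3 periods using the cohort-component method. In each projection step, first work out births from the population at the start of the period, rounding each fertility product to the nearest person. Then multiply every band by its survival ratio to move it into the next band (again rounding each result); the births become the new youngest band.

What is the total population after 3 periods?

14015

Numbering the groups 1..4 from youngest to oldest:
— Period 1 —
Births: 5800 * 0.282 = 1636  |  3050 * 0.478 = 1458 → total 3094
Group 2: 2050 * 0.972 = 1993
Group 3: 5800 * 0.959 = 5562
Group 4: 3050 * 0.937 + 5750 * 0.532 = 2858 + 3059 = 5917
End of period: [3094, 1993, 5562, 5917]
— Period 2 —
Births: 1993 * 0.282 = 562  |  5562 * 0.478 = 2659 → total 3221
Group 2: 3094 * 0.972 = 3007
Group 3: 1993 * 0.959 = 1911
Group 4: 5562 * 0.937 + 5917 * 0.532 = 5212 + 3148 = 8360
End of period: [3221, 3007, 1911, 8360]
— Period 3 —
Births: 3007 * 0.282 = 848  |  1911 * 0.478 = 913 → total 1761
Group 2: 3221 * 0.972 = 3131
Group 3: 3007 * 0.959 = 2884
Group 4: 1911 * 0.937 + 8360 * 0.532 = 1791 + 4448 = 6239
End of period: [1761, 3131, 2884, 6239]
Total after period 3: 1761 + 3131 + 2884 + 6239 = 14015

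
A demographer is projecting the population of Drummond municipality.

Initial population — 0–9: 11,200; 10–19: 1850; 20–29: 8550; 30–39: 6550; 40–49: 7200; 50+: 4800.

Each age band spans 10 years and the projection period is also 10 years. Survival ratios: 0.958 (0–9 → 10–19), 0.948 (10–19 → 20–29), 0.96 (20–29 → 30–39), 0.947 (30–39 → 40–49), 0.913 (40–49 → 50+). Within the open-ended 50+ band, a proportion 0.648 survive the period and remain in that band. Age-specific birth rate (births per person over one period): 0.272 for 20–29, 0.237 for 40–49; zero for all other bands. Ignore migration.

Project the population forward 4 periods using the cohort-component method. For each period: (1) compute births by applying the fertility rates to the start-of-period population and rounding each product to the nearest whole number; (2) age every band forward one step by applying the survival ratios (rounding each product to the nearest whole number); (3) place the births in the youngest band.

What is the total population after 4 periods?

Period 1.
Births: 8550 * 0.272 = 2326 ; 7200 * 0.237 = 1706 → total 4032
10–19: 11200 * 0.958 = 10730
20–29: 1850 * 0.948 = 1754
30–39: 8550 * 0.96 = 8208
40–49: 6550 * 0.947 = 6203
50+: 7200 * 0.913 + 4800 * 0.648 = 6574 + 3110 = 9684
→ [4032, 10730, 1754, 8208, 6203, 9684]
Period 2.
Births: 1754 * 0.272 = 477 ; 6203 * 0.237 = 1470 → total 1947
10–19: 4032 * 0.958 = 3863
20–29: 10730 * 0.948 = 10172
30–39: 1754 * 0.96 = 1684
40–49: 8208 * 0.947 = 7773
50+: 6203 * 0.913 + 9684 * 0.648 = 5663 + 6275 = 11938
→ [1947, 3863, 10172, 1684, 7773, 11938]
Period 3.
Births: 10172 * 0.272 = 2767 ; 7773 * 0.237 = 1842 → total 4609
10–19: 1947 * 0.958 = 1865
20–29: 3863 * 0.948 = 3662
30–39: 10172 * 0.96 = 9765
40–49: 1684 * 0.947 = 1595
50+: 7773 * 0.913 + 11938 * 0.648 = 7097 + 7736 = 14833
→ [4609, 1865, 3662, 9765, 1595, 14833]
Period 4.
Births: 3662 * 0.272 = 996 ; 1595 * 0.237 = 378 → total 1374
10–19: 4609 * 0.958 = 4415
20–29: 1865 * 0.948 = 1768
30–39: 3662 * 0.96 = 3516
40–49: 9765 * 0.947 = 9247
50+: 1595 * 0.913 + 14833 * 0.648 = 1456 + 9612 = 11068
→ [1374, 4415, 1768, 3516, 9247, 11068]
Total after period 4: 1374 + 4415 + 1768 + 3516 + 9247 + 11068 = 31388

31388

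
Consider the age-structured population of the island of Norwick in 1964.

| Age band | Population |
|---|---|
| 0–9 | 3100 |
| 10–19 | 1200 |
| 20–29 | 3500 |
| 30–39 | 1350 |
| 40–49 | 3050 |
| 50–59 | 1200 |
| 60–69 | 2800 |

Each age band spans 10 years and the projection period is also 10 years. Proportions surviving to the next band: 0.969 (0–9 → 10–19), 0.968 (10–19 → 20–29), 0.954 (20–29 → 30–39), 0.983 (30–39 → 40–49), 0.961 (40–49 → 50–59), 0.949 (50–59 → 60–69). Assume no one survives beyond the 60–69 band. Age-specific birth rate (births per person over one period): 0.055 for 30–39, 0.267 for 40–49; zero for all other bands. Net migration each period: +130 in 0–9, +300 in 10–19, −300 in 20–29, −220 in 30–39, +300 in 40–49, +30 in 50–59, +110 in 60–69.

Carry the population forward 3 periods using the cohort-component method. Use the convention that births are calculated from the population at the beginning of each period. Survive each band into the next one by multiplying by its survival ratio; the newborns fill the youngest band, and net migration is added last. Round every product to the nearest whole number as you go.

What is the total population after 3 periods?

Call the bands 1 to 7, youngest first.
— Period 1 —
Births: 1350 × 0.055 = 74, 3050 × 0.267 = 814 ⇒ total 888
Band 2: 3100 × 0.969 = 3004
Band 3: 1200 × 0.968 = 1162
Band 4: 3500 × 0.954 = 3339
Band 5: 1350 × 0.983 = 1327
Band 6: 3050 × 0.961 = 2931
Band 7: 1200 × 0.949 = 1139
Net migration: Band 1 + 130 → 1018; Band 2 + 300 → 3304; Band 3 − 300 → 862; Band 4 − 220 → 3119; Band 5 + 300 → 1627; Band 6 + 30 → 2961; Band 7 + 110 → 1249
Giving 1018 / 3304 / 862 / 3119 / 1627 / 2961 / 1249.
— Period 2 —
Births: 3119 × 0.055 = 172, 1627 × 0.267 = 434 ⇒ total 606
Band 2: 1018 × 0.969 = 986
Band 3: 3304 × 0.968 = 3198
Band 4: 862 × 0.954 = 822
Band 5: 3119 × 0.983 = 3066
Band 6: 1627 × 0.961 = 1564
Band 7: 2961 × 0.949 = 2810
Net migration: Band 1 + 130 → 736; Band 2 + 300 → 1286; Band 3 − 300 → 2898; Band 4 − 220 → 602; Band 5 + 300 → 3366; Band 6 + 30 → 1594; Band 7 + 110 → 2920
Giving 736 / 1286 / 2898 / 602 / 3366 / 1594 / 2920.
— Period 3 —
Births: 602 × 0.055 = 33, 3366 × 0.267 = 899 ⇒ total 932
Band 2: 736 × 0.969 = 713
Band 3: 1286 × 0.968 = 1245
Band 4: 2898 × 0.954 = 2765
Band 5: 602 × 0.983 = 592
Band 6: 3366 × 0.961 = 3235
Band 7: 1594 × 0.949 = 1513
Net migration: Band 1 + 130 → 1062; Band 2 + 300 → 1013; Band 3 − 300 → 945; Band 4 − 220 → 2545; Band 5 + 300 → 892; Band 6 + 30 → 3265; Band 7 + 110 → 1623
Giving 1062 / 1013 / 945 / 2545 / 892 / 3265 / 1623.
Total after period 3: 1062 + 1013 + 945 + 2545 + 892 + 3265 + 1623 = 11345

11345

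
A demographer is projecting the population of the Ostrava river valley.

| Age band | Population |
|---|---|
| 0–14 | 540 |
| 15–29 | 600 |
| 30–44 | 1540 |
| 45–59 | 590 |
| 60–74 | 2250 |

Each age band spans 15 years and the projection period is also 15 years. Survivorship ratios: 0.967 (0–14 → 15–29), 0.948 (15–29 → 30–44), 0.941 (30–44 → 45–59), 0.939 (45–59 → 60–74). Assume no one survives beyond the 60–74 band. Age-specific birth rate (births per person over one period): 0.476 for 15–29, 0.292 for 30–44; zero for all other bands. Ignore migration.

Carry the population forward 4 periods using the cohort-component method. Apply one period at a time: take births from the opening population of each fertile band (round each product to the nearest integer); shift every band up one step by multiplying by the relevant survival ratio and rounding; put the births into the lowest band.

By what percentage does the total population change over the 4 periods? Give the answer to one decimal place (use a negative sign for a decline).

Call the bands 1 to 5, youngest first.
[period 1]
Births: 600 × 0.476 = 286  |  1540 × 0.292 = 450 → 736
Band 2: 540 × 0.967 = 522
Band 3: 600 × 0.948 = 569
Band 4: 1540 × 0.941 = 1449
Band 5: 590 × 0.939 = 554
Population now: 0–14=736, 15–29=522, 30–44=569, 45–59=1449, 60–74=554
[period 2]
Births: 522 × 0.476 = 248  |  569 × 0.292 = 166 → 414
Band 2: 736 × 0.967 = 712
Band 3: 522 × 0.948 = 495
Band 4: 569 × 0.941 = 535
Band 5: 1449 × 0.939 = 1361
Population now: 0–14=414, 15–29=712, 30–44=495, 45–59=535, 60–74=1361
[period 3]
Births: 712 × 0.476 = 339  |  495 × 0.292 = 145 → 484
Band 2: 414 × 0.967 = 400
Band 3: 712 × 0.948 = 675
Band 4: 495 × 0.941 = 466
Band 5: 535 × 0.939 = 502
Population now: 0–14=484, 15–29=400, 30–44=675, 45–59=466, 60–74=502
[period 4]
Births: 400 × 0.476 = 190  |  675 × 0.292 = 197 → 387
Band 2: 484 × 0.967 = 468
Band 3: 400 × 0.948 = 379
Band 4: 675 × 0.941 = 635
Band 5: 466 × 0.939 = 438
Population now: 0–14=387, 15–29=468, 30–44=379, 45–59=635, 60–74=438
Total: 5520 → 2307; change = -3213; percentage change = -58.2%

-58.2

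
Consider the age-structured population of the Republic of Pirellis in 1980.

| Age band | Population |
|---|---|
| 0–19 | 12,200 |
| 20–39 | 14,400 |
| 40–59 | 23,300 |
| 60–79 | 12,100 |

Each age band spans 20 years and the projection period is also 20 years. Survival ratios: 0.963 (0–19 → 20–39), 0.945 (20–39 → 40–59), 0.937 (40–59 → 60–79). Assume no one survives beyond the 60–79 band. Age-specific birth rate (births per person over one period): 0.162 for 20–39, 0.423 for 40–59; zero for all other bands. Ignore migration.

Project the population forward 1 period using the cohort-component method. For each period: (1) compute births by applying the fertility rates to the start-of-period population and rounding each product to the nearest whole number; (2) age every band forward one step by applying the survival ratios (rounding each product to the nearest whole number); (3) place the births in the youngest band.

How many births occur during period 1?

12189

— Period 1 —
Births: 14400 × 0.162 = 2333  |  23300 × 0.423 = 9856 — total 12189
20–39: 12200 × 0.963 = 11749
40–59: 14400 × 0.945 = 13608
60–79: 23300 × 0.937 = 21832
→ [12189, 11749, 13608, 21832]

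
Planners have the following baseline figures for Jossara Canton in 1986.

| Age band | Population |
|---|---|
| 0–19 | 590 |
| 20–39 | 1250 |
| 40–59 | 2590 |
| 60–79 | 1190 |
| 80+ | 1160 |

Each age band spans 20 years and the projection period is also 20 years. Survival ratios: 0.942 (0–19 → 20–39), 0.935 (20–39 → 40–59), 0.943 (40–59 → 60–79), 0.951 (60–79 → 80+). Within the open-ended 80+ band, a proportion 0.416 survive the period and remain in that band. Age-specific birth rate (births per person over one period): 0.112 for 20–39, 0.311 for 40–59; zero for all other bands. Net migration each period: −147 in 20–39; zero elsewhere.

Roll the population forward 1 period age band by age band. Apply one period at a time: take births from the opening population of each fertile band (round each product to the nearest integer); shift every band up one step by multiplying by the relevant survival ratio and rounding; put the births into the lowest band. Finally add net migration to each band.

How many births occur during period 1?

945

Let group 1 be 0–19 through group 5 = 80+.
Period 1:
Births: 1250 * 0.112 = 140, 2590 * 0.311 = 805 ⇒ total 945
Group 2: 590 * 0.942 = 556
Group 3: 1250 * 0.935 = 1169
Group 4: 2590 * 0.943 = 2442
Group 5: 1190 * 0.951 + 1160 * 0.416 = 1132 + 483 = 1615
Net migration: Group 2 − 147 → 409
End of period: [945, 409, 1169, 2442, 1615]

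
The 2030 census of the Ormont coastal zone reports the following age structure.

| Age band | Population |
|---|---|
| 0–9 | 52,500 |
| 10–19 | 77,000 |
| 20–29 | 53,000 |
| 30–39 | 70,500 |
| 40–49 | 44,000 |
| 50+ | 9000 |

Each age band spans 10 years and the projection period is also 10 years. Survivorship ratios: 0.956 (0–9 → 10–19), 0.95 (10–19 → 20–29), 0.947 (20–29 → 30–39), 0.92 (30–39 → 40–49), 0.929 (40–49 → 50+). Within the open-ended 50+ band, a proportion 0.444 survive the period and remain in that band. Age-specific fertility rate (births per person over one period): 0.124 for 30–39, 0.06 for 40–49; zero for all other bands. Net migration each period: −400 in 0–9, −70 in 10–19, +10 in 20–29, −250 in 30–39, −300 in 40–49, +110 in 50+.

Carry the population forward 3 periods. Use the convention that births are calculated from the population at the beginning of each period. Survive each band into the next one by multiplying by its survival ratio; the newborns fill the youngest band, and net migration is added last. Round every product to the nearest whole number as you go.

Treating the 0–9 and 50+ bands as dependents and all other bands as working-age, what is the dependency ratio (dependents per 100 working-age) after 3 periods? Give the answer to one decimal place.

70.0

Let group 1 be 0–9 through group 6 = 50+.
— Period 1 —
Births: 70500 × 0.124 = 8742 ; 44000 × 0.06 = 2640 ⇒ total 11382
Group 2: 52500 × 0.956 = 50190
Group 3: 77000 × 0.95 = 73150
Group 4: 53000 × 0.947 = 50191
Group 5: 70500 × 0.92 = 64860
Group 6: 44000 × 0.929 + 9000 × 0.444 = 40876 + 3996 = 44872
Net migration: Group 1 − 400 → 10982; Group 2 − 70 → 50120; Group 3 + 10 → 73160; Group 4 − 250 → 49941; Group 5 − 300 → 64560; Group 6 + 110 → 44982
→ [10982, 50120, 73160, 49941, 64560, 44982]
— Period 2 —
Births: 49941 × 0.124 = 6193 ; 64560 × 0.06 = 3874 ⇒ total 10067
Group 2: 10982 × 0.956 = 10499
Group 3: 50120 × 0.95 = 47614
Group 4: 73160 × 0.947 = 69283
Group 5: 49941 × 0.92 = 45946
Group 6: 64560 × 0.929 + 44982 × 0.444 = 59976 + 19972 = 79948
Net migration: Group 1 − 400 → 9667; Group 2 − 70 → 10429; Group 3 + 10 → 47624; Group 4 − 250 → 69033; Group 5 − 300 → 45646; Group 6 + 110 → 80058
→ [9667, 10429, 47624, 69033, 45646, 80058]
— Period 3 —
Births: 69033 × 0.124 = 8560 ; 45646 × 0.06 = 2739 ⇒ total 11299
Group 2: 9667 × 0.956 = 9242
Group 3: 10429 × 0.95 = 9908
Group 4: 47624 × 0.947 = 45100
Group 5: 69033 × 0.92 = 63510
Group 6: 45646 × 0.929 + 80058 × 0.444 = 42405 + 35546 = 77951
Net migration: Group 1 − 400 → 10899; Group 2 − 70 → 9172; Group 3 + 10 → 9918; Group 4 − 250 → 44850; Group 5 − 300 → 63210; Group 6 + 110 → 78061
→ [10899, 9172, 9918, 44850, 63210, 78061]
Dependents (band 0–9 + band 50+) = 10899 + 78061 = 88960; working-age = 127150; ratio = 88960/127150 × 100 = 70.0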